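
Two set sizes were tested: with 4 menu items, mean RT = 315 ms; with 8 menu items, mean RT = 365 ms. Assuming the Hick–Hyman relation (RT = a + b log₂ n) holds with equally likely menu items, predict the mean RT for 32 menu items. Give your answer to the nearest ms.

Solve the two-equation system in a and b:
  b = (365 − 315) / (log₂ 8 − log₂ 4) = 50 / (3 − 2) = 50 ms/bit
  a = 315 − 50 × 2 = 215 ms
Then RT(32) = 215 + 50 × log₂ 32 = 215 + 50 × 5 ≈ 465.000 ms.

465 ms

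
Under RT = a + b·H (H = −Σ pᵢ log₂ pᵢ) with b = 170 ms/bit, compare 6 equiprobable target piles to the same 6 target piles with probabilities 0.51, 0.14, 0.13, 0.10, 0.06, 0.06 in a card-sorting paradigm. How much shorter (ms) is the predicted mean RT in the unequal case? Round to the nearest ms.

83 ms

The RT saving is b·ΔH. Equiprobable H₀ = log₂(6) = 2.5850 bits; with the given probabilities H = 2.0944 bits.
b·(H₀ − H) = 170 × (2.5850 − 2.0944) = 83.39 ms.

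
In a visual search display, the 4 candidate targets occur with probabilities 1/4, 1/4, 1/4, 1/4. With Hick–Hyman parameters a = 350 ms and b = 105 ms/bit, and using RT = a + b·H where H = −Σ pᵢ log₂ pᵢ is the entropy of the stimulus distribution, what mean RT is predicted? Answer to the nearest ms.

H = −Σ pᵢ log₂ pᵢ = 0.25·2 + 0.25·2 + 0.25·2 + 0.25·2 = 2.000 bits.
RT = 350 + 105 × 2.000 = 560.00 ms.

560 ms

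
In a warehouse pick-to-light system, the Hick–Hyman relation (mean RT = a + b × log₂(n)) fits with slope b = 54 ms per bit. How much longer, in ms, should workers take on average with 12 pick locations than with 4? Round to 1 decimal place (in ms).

Only the slope matters, since a is common to both: ΔRT = b·log₂(n₂/n₁).
log₂(12) − log₂(4) = 3.5850 − 2 = 1.5850.
ΔRT = 54 × 1.5850 = 85.588 ms.

85.6 ms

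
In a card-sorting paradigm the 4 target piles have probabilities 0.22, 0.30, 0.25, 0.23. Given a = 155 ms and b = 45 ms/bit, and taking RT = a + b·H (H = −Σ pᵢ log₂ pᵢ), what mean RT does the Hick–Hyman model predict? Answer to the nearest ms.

H = 0.22·log₂(1/0.22) + 0.30·log₂(1/0.30) + 0.25·log₂(1/0.25) + 0.23·log₂(1/0.23) = 1.9893 bits.
RT = 155 + 45 × 1.9893 = 244.52 ms.

245 ms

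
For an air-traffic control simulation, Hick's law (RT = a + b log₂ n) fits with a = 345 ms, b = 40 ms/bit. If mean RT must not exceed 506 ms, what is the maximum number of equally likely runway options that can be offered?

Information budget: (506 − 345)/40 = 4.0250 bits, so n ≤ 2^4.0250 = 16.280 → at most 16.

16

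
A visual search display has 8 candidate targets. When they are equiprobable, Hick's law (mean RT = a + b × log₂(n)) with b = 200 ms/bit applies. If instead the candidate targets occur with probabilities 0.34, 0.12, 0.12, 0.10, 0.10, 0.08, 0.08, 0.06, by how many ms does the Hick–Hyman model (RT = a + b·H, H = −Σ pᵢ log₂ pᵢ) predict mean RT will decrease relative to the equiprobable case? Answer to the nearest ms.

49 ms

The RT saving is b·ΔH. Equiprobable H₀ = log₂(8) = 3.0000 bits; with the given probabilities H = 2.7542 bits.
b·(H₀ − H) = 200 × (3.0000 − 2.7542) = 49.15 ms.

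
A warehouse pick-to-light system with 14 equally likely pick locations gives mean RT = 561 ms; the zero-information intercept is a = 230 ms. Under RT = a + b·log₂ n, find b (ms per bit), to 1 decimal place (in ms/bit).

86.9 ms/bit

14 alternatives carry log₂ 14 = 3.8074 bits; the choice cost is 561 − 230 = 331 ms, so b = 331/3.8074 = 86.937 ms/bit.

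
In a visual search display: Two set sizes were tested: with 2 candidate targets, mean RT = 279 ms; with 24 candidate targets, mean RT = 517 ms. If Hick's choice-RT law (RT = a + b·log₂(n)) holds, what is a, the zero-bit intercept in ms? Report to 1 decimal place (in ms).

212.6 ms

The slope on a log₂ axis is (517 − 279) / (4.5850 − 1) = 66.388 ms/bit.
Intercept: a = 279 − 66.388·log₂(2) = 212.612 ms.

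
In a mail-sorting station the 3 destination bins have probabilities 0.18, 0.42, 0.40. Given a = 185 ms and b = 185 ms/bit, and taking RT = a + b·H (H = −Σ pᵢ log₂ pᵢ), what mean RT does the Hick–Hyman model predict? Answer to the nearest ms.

462 ms

H = 0.18·log₂(1/0.18) + 0.42·log₂(1/0.42) + 0.40·log₂(1/0.40) = 1.4997 bits.
RT = 185 + 185 × 1.4997 = 462.45 ms.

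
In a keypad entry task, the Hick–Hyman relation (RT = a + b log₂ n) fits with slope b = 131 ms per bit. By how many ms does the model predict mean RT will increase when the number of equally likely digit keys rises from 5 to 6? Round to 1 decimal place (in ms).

34.5 ms

Only the slope matters, since a is common to both: ΔRT = b·log₂(n₂/n₁).
log₂(6) − log₂(5) = 2.5850 − 2.3219 = 0.2630.
ΔRT = 131 × 0.2630 = 34.458 ms.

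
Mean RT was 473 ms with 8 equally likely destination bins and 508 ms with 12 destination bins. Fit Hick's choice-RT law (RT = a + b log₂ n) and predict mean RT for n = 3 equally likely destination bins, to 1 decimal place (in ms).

Fit slope and intercept:
  b = (508 − 473) / (log₂ 12 − log₂ 8) = 35 / (3.5850 − 3) = 59.833 ms/bit
  a = 473 − 59.833 × 3 = 293.501 ms
Then RT(3) = 293.501 + 59.833 × log₂ 3 = 293.501 + 59.833 × 1.5850 ≈ 388.334 ms.

388.3 ms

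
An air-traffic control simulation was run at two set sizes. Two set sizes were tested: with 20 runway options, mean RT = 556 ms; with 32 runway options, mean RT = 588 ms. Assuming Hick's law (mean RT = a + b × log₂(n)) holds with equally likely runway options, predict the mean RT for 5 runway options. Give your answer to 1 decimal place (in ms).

Fit slope and intercept:
  b = (588 − 556) / (log₂ 32 − log₂ 20) = 32 / (5 − 4.3219) = 47.193 ms/bit
  a = 556 − 47.193 × 4.3219 = 352.037 ms
Then RT(5) = 352.037 + 47.193 × log₂ 5 = 352.037 + 47.193 × 2.3219 ≈ 461.615 ms.

461.6 ms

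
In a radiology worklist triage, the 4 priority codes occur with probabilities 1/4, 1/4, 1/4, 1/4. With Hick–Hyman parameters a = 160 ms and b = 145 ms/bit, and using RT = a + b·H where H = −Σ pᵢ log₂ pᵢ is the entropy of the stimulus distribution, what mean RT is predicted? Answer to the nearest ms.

Each term −pᵢ log₂ pᵢ: 0.25·2 + 0.25·2 + 0.25·2 + 0.25·2; summed, H = 2.000 bits.
Mean RT = a + bH = 160 + 145·2.000 = 450.00 ms.

450 ms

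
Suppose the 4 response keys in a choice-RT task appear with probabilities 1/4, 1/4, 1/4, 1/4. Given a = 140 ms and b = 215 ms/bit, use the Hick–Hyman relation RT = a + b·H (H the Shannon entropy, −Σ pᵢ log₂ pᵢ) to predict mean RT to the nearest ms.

570 ms

H = −Σ pᵢ log₂ pᵢ = 0.25·2 + 0.25·2 + 0.25·2 + 0.25·2 = 2.000 bits.
RT = 140 + 215 × 2.000 = 570.00 ms.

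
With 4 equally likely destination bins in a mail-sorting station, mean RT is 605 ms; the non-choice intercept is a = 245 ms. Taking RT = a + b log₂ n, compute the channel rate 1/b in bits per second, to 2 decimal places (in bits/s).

Choice component = 605 − 245 = 360 ms over log₂(4) = 2 bits.
b = 360 / 2 = 180.000 ms/bit, so 1/b = 5.556 bits/s.

5.56 bits/s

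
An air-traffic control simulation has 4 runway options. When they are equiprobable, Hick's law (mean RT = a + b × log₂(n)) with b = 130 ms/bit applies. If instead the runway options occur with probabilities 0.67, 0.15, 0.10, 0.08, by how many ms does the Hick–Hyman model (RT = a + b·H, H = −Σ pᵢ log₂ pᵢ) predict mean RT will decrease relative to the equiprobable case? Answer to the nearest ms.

75 ms

The RT saving is b·ΔH. Equiprobable H₀ = log₂(4) = 2.0000 bits; with the given probabilities H = 1.4214 bits.
b·(H₀ − H) = 130 × (2.0000 − 1.4214) = 75.22 ms.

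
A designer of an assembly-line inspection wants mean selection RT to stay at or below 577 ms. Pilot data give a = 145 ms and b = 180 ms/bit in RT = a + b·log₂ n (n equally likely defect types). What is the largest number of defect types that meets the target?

Information budget: (577 − 145)/180 = 2.4000 bits, so n ≤ 2^2.4000 = 5.278 → at most 5.

5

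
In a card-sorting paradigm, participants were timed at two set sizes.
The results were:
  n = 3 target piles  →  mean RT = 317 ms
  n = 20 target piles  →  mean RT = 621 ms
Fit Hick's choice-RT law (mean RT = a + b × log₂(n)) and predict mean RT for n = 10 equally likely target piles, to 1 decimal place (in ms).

509.9 ms

Fit slope and intercept:
  b = (621 − 317) / (log₂ 20 − log₂ 3) = 304 / (4.3219 − 1.5850) = 111.072 ms/bit
  a = 317 − 111.072 × 1.5850 = 140.955 ms
Then RT(10) = 140.955 + 111.072 × log₂ 10 = 140.955 + 111.072 × 3.3219 ≈ 509.928 ms.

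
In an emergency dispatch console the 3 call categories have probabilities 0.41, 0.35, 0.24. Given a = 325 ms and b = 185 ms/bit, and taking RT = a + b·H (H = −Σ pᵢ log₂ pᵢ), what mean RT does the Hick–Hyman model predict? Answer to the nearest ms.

Entropy contributions −pᵢ log₂ pᵢ: 0.5274, 0.5301, 0.4941; sum H = 1.5516 bits.
RT = a + bH = 325 + 185·1.5516 = 612.05 ms.

612 ms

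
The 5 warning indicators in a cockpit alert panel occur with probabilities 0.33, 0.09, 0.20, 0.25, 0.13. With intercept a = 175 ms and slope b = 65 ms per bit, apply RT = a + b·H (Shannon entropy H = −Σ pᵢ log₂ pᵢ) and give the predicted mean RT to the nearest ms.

317 ms

H = 0.33·log₂(1/0.33) + 0.09·log₂(1/0.09) + 0.20·log₂(1/0.20) + 0.25·log₂(1/0.25) + 0.13·log₂(1/0.13) = 2.1875 bits.
RT = 175 + 65 × 2.1875 = 317.19 ms.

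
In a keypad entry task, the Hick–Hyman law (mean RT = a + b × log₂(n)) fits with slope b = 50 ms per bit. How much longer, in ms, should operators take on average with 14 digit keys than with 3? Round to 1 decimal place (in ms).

ΔRT = (a + b log₂ n₂) − (a + b log₂ n₁) = b·(log₂ n₂ − log₂ n₁).
log₂(14) − log₂(3) = 3.8074 − 1.5850 = 2.2224.
ΔRT = 50 × 2.2224 = 111.120 ms.

111.1 ms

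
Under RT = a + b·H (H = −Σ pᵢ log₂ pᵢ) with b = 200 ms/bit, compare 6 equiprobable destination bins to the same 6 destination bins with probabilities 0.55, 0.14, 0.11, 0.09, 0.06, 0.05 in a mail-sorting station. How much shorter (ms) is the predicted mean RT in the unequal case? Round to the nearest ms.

Equiprobable entropy H₀ = log₂ 6 = 2.5850 bits.
Skewed entropy H = −Σ pᵢ log₂ pᵢ = 1.9941 bits.
ΔRT = b·(H₀ − H) = 200 × 0.5909 = 118.18 ms.

118 ms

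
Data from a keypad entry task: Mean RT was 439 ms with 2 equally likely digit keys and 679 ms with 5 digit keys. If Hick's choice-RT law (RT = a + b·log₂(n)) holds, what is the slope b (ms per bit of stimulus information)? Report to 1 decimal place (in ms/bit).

181.6 ms/bit

b = (RT₂ − RT₁)/(log₂ n₂ − log₂ n₁) = (679 − 439)/(2.3219 − 1) = 181.553 ms/bit.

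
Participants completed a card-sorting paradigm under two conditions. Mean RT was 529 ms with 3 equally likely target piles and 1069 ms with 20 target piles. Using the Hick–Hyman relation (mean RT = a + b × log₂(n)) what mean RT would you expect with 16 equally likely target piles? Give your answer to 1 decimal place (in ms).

1005.5 ms

Fit slope and intercept:
  b = (1069 − 529) / (log₂ 20 − log₂ 3) = 540 / (4.3219 − 1.5850) = 197.299 ms/bit
  a = 529 − 197.299 × 1.5850 = 216.289 ms
Then RT(16) = 216.289 + 197.299 × log₂ 16 = 216.289 + 197.299 × 4 ≈ 1005.484 ms.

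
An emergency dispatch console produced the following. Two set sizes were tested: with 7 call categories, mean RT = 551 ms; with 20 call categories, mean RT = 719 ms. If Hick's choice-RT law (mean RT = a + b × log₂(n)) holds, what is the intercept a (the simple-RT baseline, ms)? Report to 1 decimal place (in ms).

239.6 ms

b = (RT₂ − RT₁)/(log₂ n₂ − log₂ n₁) = (719 − 551)/(4.3219 − 2.8074) = 110.922 ms/bit.
a = RT₁ − b·log₂ n₁ = 551 − 110.922 × 2.8074 = 239.602 ms.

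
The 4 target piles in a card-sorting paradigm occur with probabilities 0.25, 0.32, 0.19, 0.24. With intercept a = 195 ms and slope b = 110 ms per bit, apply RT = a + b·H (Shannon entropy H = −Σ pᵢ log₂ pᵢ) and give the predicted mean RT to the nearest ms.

H = 0.25·log₂(1/0.25) + 0.32·log₂(1/0.32) + 0.19·log₂(1/0.19) + 0.24·log₂(1/0.24) = 1.9754 bits.
RT = 195 + 110 × 1.9754 = 412.29 ms.

412 ms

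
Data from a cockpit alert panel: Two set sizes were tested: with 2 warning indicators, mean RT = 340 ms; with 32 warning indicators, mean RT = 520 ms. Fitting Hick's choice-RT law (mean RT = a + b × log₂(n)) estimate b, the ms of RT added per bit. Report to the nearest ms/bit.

45 ms/bit

The slope on a log₂ axis is (520 − 340) / (5 − 1) = 45 ms/bit.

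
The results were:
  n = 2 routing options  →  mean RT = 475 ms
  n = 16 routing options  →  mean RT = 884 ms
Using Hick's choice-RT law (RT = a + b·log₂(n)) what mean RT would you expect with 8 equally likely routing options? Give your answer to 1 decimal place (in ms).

747.7 ms

With log₂ n on the abscissa the relation is linear; from the two conditions:
  b = (884 − 475) / (log₂ 16 − log₂ 2) = 409 / (4 − 1) = 136.333 ms/bit
  a = 475 − 136.333 × 1 = 338.667 ms
Then RT(8) = 338.667 + 136.333 × log₂ 8 = 338.667 + 136.333 × 3 ≈ 747.667 ms.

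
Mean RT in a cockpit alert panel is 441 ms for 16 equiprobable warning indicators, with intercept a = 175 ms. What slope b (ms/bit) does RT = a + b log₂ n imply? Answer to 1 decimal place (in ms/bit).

16 alternatives carry log₂ 16 = 4 bits; the choice cost is 441 − 175 = 266 ms, so b = 266/4 = 66.500 ms/bit.

66.5 ms/bit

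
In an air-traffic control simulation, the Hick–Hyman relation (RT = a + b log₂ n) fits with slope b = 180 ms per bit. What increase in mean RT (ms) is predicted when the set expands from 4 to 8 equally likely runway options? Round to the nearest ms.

ΔRT = (a + b log₂ n₂) − (a + b log₂ n₁) = b·(log₂ n₂ − log₂ n₁).
log₂(8) − log₂(4) = log₂(8/4) = log₂(2) = 1.
ΔRT = 180 × 1.0000 = 180.000 ms.

180 ms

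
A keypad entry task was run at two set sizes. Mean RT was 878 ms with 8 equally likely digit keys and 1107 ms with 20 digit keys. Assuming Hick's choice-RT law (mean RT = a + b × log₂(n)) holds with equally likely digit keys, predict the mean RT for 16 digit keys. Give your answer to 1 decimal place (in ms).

RT is linear in log₂ n, so two points fix the line:
  b = (1107 − 878) / (log₂ 20 − log₂ 8) = 229 / (4.3219 − 3) = 173.232 ms/bit
  a = 878 − 173.232 × 3 = 358.305 ms
Then RT(16) = 358.305 + 173.232 × log₂ 16 = 358.305 + 173.232 × 4 ≈ 1051.232 ms.

1051.2 ms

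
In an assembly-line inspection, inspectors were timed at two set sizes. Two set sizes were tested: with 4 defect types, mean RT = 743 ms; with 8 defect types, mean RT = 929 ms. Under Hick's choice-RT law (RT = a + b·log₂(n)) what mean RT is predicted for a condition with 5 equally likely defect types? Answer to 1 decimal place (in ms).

802.9 ms

Fit slope and intercept:
  b = (929 − 743) / (log₂ 8 − log₂ 4) = 186 / (3 − 2) = 186.000 ms/bit
  a = 743 − 186.000 × 2 = 371.000 ms
Then RT(5) = 371.000 + 186.000 × log₂ 5 = 371.000 + 186.000 × 2.3219 ≈ 802.879 ms.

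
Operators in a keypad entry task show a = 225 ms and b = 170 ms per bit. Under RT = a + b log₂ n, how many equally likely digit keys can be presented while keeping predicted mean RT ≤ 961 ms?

20

170·log₂ n ≤ 961 − 225 = 736, giving log₂ n ≤ 4.3294 and n ≤ 20.104. The largest whole number is 20.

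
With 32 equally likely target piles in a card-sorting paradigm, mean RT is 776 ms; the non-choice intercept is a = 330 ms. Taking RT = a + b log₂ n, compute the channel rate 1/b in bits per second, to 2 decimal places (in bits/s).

11.21 bits/s

Choice component = 776 − 330 = 446 ms over log₂(32) = 5 bits.
b = 446 / 5 = 89.200 ms/bit, so 1/b = 11.211 bits/s.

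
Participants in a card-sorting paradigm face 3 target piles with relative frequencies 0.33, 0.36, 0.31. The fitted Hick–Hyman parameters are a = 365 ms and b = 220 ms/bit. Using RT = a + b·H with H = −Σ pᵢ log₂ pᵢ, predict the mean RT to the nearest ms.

713 ms

Entropy contributions −pᵢ log₂ pᵢ: 0.5278, 0.5306, 0.5238; sum H = 1.5822 bits.
RT = a + bH = 365 + 220·1.5822 = 713.09 ms.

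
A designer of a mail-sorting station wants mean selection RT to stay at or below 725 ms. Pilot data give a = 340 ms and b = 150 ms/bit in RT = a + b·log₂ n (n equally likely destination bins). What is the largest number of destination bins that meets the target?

5

150·log₂ n ≤ 725 − 340 = 385, giving log₂ n ≤ 2.5667 and n ≤ 5.924. The largest whole number is 5.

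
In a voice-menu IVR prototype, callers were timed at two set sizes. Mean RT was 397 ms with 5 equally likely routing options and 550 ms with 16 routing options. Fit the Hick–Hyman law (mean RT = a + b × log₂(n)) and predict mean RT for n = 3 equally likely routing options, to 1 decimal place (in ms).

With log₂ n on the abscissa the relation is linear; from the two conditions:
  b = (550 − 397) / (log₂ 16 − log₂ 5) = 153 / (4 − 2.3219) = 91.176 ms/bit
  a = 397 − 91.176 × 2.3219 = 185.296 ms
Then RT(3) = 185.296 + 91.176 × log₂ 3 = 185.296 + 91.176 × 1.5850 ≈ 329.806 ms.

329.8 ms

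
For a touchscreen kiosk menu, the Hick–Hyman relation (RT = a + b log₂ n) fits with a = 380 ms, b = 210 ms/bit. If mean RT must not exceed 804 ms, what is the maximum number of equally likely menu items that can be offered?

4

Set 380 + 210·log₂ n ≤ 804 → log₂ n ≤ (804 − 380)/210 = 2.0190.
So n ≤ 2^2.0190 = 4.053; the largest integer n is 4.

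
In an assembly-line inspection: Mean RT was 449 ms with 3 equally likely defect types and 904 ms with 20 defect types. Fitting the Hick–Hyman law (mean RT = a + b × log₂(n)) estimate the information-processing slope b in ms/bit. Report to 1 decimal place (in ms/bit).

166.2 ms/bit

b = (RT₂ − RT₁)/(log₂ n₂ − log₂ n₁) = (904 − 449)/(4.3219 − 1.5850) = 166.242 ms/bit.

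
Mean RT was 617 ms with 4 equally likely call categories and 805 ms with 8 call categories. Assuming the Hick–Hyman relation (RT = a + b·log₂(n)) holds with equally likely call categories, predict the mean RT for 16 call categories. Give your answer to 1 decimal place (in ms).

Solve the two-equation system in a and b:
  b = (805 − 617) / (log₂ 8 − log₂ 4) = 188 / (3 − 2) = 188.000 ms/bit
  a = 617 − 188.000 × 2 = 241.000 ms
Then RT(16) = 241.000 + 188.000 × log₂ 16 = 241.000 + 188.000 × 4 ≈ 993.000 ms.

993.0 ms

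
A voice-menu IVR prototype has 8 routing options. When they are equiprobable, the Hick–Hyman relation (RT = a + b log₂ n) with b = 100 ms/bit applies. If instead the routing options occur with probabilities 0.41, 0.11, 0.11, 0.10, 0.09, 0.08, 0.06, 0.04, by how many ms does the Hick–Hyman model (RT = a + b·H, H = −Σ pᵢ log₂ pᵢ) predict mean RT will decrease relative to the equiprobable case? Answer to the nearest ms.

41 ms

Equiprobable entropy H₀ = log₂ 8 = 3.0000 bits.
Skewed entropy H = −Σ pᵢ log₂ pᵢ = 2.5936 bits.
ΔRT = b·(H₀ − H) = 100 × 0.4064 = 40.64 ms.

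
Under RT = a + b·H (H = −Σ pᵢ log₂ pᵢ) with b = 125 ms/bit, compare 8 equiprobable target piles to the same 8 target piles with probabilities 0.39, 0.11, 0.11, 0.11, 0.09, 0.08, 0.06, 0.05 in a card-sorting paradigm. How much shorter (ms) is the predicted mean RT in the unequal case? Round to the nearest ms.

44 ms

Equiprobable entropy H₀ = log₂ 8 = 3.0000 bits.
Skewed entropy H = −Σ pᵢ log₂ pᵢ = 2.6444 bits.
ΔRT = b·(H₀ − H) = 125 × 0.3556 = 44.44 ms.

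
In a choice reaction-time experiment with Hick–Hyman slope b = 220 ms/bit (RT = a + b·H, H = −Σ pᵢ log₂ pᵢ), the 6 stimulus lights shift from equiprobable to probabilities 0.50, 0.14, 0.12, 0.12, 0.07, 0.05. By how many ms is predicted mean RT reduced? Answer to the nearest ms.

103 ms

The RT saving is b·ΔH. Equiprobable H₀ = log₂(6) = 2.5850 bits; with the given probabilities H = 2.1159 bits.
b·(H₀ − H) = 220 × (2.5850 − 2.1159) = 103.19 ms.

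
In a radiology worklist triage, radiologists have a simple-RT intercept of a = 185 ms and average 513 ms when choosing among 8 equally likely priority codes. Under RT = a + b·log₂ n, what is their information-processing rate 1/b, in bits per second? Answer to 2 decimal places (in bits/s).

b = (513 − 185)/log₂ 8 = 328/3 = 109.333 ms per bit = 0.10933 s/bit; the reciprocal is 9.146 bits/s.

9.15 bits/s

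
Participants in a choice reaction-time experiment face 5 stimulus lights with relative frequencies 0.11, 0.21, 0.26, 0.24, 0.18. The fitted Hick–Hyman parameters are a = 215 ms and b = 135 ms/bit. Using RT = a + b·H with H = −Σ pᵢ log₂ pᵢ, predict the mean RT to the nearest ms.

521 ms

H = 0.11·log₂(1/0.11) + 0.21·log₂(1/0.21) + 0.26·log₂(1/0.26) + 0.24·log₂(1/0.24) + 0.18·log₂(1/0.18) = 2.2678 bits.
RT = 215 + 135 × 2.2678 = 521.16 ms.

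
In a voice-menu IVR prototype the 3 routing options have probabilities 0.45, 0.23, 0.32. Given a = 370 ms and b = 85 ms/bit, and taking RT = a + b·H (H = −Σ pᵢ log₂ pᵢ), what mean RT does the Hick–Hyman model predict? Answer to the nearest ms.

H = 0.45·log₂(1/0.45) + 0.23·log₂(1/0.23) + 0.32·log₂(1/0.32) = 1.5321 bits.
RT = 370 + 85 × 1.5321 = 500.23 ms.

500 ms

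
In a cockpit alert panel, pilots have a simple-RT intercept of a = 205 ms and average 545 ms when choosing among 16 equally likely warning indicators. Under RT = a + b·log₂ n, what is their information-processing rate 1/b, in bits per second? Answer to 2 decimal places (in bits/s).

b = (545 − 205)/log₂ 16 = 340/4 = 85.000 ms per bit = 0.08500 s/bit; the reciprocal is 11.765 bits/s.

11.76 bits/s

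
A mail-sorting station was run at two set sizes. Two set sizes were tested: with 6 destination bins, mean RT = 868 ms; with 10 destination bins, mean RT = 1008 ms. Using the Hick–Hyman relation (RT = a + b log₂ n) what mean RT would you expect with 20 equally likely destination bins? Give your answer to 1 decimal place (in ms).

Solve the two-equation system in a and b:
  b = (1008 − 868) / (log₂ 10 − log₂ 6) = 140 / (3.3219 − 2.5850) = 189.968 ms/bit
  a = 868 − 189.968 × 2.5850 = 376.939 ms
Then RT(20) = 376.939 + 189.968 × log₂ 20 = 376.939 + 189.968 × 4.3219 ≈ 1197.968 ms.

1198.0 ms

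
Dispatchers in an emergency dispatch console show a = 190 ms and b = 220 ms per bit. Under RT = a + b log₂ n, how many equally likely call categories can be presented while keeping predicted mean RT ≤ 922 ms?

10

Set 190 + 220·log₂ n ≤ 922 → log₂ n ≤ (922 − 190)/220 = 3.3273.
So n ≤ 2^3.3273 = 10.037; the largest integer n is 10.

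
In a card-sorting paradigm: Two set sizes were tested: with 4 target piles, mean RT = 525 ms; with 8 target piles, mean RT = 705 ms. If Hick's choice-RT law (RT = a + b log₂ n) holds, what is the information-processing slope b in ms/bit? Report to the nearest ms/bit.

b = (RT₂ − RT₁)/(log₂ n₂ − log₂ n₁) = (705 − 525)/(3 − 2) = 180 ms/bit.

180 ms/bit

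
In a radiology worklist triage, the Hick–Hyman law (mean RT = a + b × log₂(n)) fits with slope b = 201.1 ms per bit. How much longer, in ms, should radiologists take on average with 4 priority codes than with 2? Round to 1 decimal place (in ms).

201.1 ms

Only the slope matters, since a is common to both: ΔRT = b·log₂(n₂/n₁).
log₂(4) − log₂(2) = log₂(4/2) = log₂(2) = 1.
ΔRT = 201.1 × 1.0000 = 201.100 ms.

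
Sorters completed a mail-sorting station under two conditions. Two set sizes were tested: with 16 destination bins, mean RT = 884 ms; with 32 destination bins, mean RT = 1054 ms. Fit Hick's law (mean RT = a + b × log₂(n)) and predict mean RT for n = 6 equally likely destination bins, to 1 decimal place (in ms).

643.4 ms

Fit slope and intercept:
  b = (1054 − 884) / (log₂ 32 − log₂ 16) = 170 / (5 − 4) = 170.000 ms/bit
  a = 884 − 170.000 × 4 = 204.000 ms
Then RT(6) = 204.000 + 170.000 × log₂ 6 = 204.000 + 170.000 × 2.5850 ≈ 643.444 ms.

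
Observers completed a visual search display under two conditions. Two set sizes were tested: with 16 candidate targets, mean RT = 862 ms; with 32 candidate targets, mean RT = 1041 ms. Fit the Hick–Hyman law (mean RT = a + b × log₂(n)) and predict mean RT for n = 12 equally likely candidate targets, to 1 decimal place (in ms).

Solve the two-equation system in a and b:
  b = (1041 − 862) / (log₂ 32 − log₂ 16) = 179 / (5 − 4) = 179.000 ms/bit
  a = 862 − 179.000 × 4 = 146.000 ms
Then RT(12) = 146.000 + 179.000 × log₂ 12 = 146.000 + 179.000 × 3.5850 ≈ 787.708 ms.

787.7 ms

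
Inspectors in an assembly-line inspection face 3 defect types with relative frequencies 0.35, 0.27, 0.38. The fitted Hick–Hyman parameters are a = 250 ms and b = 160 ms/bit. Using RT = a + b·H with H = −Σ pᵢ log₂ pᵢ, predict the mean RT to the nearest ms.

H = 0.35·log₂(1/0.35) + 0.27·log₂(1/0.27) + 0.38·log₂(1/0.38) = 1.5706 bits.
RT = 250 + 160 × 1.5706 = 501.29 ms.

501 ms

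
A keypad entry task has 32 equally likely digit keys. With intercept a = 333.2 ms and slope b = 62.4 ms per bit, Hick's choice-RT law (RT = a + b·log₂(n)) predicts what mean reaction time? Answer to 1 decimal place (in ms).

645.2 ms

log₂(32) = 5 bits, so RT = 333.2 + 62.4 × 5 ≈ 645.200 ms.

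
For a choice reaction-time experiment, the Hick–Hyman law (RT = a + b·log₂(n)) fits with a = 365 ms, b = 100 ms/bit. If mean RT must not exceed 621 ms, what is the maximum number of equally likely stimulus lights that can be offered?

Information budget: (621 − 365)/100 = 2.5600 bits, so n ≤ 2^2.5600 = 5.897 → at most 5.

5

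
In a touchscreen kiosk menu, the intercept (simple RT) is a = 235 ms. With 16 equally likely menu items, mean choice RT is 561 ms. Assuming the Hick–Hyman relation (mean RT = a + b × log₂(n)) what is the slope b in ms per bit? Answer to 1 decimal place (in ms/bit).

81.5 ms/bit

16 alternatives carry log₂ 16 = 4 bits; the choice cost is 561 − 235 = 326 ms, so b = 326/4 = 81.500 ms/bit.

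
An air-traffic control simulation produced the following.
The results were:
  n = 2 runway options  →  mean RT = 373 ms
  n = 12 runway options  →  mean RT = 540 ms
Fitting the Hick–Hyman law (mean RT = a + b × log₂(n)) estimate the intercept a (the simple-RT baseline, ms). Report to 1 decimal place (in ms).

The slope on a log₂ axis is (540 − 373) / (3.5850 − 1) = 64.604 ms/bit.
Intercept: a = 373 − 64.604·log₂(2) = 308.396 ms.

308.4 ms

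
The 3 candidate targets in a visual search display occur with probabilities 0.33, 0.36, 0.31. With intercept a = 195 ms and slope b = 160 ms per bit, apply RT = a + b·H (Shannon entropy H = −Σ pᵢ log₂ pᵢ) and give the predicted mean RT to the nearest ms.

H = 0.33·log₂(1/0.33) + 0.36·log₂(1/0.36) + 0.31·log₂(1/0.31) = 1.5822 bits.
RT = 195 + 160 × 1.5822 = 448.16 ms.

448 ms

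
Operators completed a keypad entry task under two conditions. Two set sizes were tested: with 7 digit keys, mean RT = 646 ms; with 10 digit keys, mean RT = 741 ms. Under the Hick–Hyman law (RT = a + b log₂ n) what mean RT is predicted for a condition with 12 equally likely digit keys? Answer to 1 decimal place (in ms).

789.6 ms

Solve the two-equation system in a and b:
  b = (741 − 646) / (log₂ 10 − log₂ 7) = 95 / (3.3219 − 2.8074) = 184.619 ms/bit
  a = 646 − 184.619 × 2.8074 = 127.709 ms
Then RT(12) = 127.709 + 184.619 × log₂ 12 = 127.709 + 184.619 × 3.5850 ≈ 789.561 ms.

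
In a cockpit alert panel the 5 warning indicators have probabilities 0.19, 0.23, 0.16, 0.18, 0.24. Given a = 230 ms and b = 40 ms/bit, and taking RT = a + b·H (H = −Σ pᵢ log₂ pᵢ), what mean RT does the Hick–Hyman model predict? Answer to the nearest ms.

322 ms

H = 0.19·log₂(1/0.19) + 0.23·log₂(1/0.23) + 0.16·log₂(1/0.16) + 0.18·log₂(1/0.18) + 0.24·log₂(1/0.24) = 2.3054 bits.
RT = 230 + 40 × 2.3054 = 322.21 ms.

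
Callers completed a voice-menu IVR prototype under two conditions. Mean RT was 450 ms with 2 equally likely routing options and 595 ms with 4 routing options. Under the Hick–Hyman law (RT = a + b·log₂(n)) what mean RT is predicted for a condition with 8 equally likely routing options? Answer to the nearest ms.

Solve the two-equation system in a and b:
  b = (595 − 450) / (log₂ 4 − log₂ 2) = 145 / (2 − 1) = 145 ms/bit
  a = 450 − 145 × 1 = 305 ms
Then RT(8) = 305 + 145 × log₂ 8 = 305 + 145 × 3 ≈ 740.000 ms.

740 ms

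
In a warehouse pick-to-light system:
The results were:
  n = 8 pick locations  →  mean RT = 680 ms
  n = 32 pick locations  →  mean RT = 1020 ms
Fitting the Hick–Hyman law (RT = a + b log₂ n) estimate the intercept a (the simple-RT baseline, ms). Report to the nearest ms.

170 ms

Slope: b = (1020 − 680) / (log₂ 32 − log₂ 8) = 340/2.0000 = 170 ms/bit.
Intercept: a = 680 − 170·log₂(8) = 170.000 ms.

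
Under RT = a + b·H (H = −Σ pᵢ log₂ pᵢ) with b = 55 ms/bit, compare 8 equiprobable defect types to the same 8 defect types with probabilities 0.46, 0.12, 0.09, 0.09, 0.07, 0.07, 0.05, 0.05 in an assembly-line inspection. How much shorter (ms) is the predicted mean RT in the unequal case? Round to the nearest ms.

Equiprobable entropy H₀ = log₂ 8 = 3.0000 bits.
Skewed entropy H = −Σ pᵢ log₂ pᵢ = 2.4770 bits.
ΔRT = b·(H₀ − H) = 55 × 0.5230 = 28.76 ms.

29 ms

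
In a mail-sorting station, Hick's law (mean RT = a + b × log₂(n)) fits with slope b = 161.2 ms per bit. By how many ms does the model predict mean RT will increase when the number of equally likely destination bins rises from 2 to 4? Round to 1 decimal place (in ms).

ΔRT = (a + b log₂ n₂) − (a + b log₂ n₁) = b·(log₂ n₂ − log₂ n₁).
log₂(4) − log₂(2) = log₂(4/2) = log₂(2) = 1.
ΔRT = 161.2 × 1.0000 = 161.200 ms.

161.2 ms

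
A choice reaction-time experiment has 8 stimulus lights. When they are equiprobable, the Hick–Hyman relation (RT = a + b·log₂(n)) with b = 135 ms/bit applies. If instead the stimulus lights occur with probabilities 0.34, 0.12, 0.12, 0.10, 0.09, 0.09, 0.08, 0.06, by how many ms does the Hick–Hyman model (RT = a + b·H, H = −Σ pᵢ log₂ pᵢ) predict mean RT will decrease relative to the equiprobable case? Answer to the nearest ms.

The RT saving is b·ΔH. Equiprobable H₀ = log₂(8) = 3.0000 bits; with the given probabilities H = 2.7559 bits.
b·(H₀ − H) = 135 × (3.0000 − 2.7559) = 32.96 ms.

33 ms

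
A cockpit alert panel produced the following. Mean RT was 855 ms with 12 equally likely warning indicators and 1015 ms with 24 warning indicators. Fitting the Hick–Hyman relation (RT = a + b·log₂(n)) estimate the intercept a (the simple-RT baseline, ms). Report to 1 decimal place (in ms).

281.4 ms

Slope: b = (1015 − 855) / (log₂ 24 − log₂ 12) = 160/1.0000 = 160.000 ms/bit.
Intercept: a = 855 − 160.000·log₂(12) = 281.406 ms.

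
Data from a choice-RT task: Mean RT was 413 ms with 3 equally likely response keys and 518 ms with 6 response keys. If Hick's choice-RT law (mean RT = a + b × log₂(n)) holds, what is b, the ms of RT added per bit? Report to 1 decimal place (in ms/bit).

105.0 ms/bit

Slope: b = (518 − 413) / (log₂ 6 − log₂ 3) = 105/1.0000 = 105.000 ms/bit.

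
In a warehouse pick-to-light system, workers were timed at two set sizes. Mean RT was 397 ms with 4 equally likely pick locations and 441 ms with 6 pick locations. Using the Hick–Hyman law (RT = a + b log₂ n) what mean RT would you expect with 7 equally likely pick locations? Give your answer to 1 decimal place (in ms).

457.7 ms

Solve the two-equation system in a and b:
  b = (441 − 397) / (log₂ 6 − log₂ 4) = 44 / (2.5850 − 2) = 75.218 ms/bit
  a = 397 − 75.218 × 2 = 246.563 ms
Then RT(7) = 246.563 + 75.218 × log₂ 7 = 246.563 + 75.218 × 2.8074 ≈ 457.728 ms.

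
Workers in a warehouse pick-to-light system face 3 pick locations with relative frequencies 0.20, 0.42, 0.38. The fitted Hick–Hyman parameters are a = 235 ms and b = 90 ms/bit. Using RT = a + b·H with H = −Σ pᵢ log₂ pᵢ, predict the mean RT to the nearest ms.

372 ms

H = 0.20·log₂(1/0.20) + 0.42·log₂(1/0.42) + 0.38·log₂(1/0.38) = 1.5205 bits.
RT = 235 + 90 × 1.5205 = 371.84 ms.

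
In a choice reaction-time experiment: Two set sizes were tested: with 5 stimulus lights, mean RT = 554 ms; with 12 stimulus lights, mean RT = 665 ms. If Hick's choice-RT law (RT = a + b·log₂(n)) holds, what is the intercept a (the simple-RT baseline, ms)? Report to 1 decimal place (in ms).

349.9 ms

The slope on a log₂ axis is (665 − 554) / (3.5850 − 2.3219) = 87.884 ms/bit.
a = RT₁ − b·log₂ n₁ = 554 − 87.884 × 2.3219 = 349.941 ms.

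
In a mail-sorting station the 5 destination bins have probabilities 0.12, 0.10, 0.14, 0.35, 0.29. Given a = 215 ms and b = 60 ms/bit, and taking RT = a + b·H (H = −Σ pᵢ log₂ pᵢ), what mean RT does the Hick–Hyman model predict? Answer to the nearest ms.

H = 0.12·log₂(1/0.12) + 0.10·log₂(1/0.10) + 0.14·log₂(1/0.14) + 0.35·log₂(1/0.35) + 0.29·log₂(1/0.29) = 2.1444 bits.
RT = 215 + 60 × 2.1444 = 343.66 ms.

344 ms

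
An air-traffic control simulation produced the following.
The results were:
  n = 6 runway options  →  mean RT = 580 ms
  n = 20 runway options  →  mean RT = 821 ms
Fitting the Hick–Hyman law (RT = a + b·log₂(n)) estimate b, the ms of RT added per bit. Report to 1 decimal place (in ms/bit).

Slope: b = (821 − 580) / (log₂ 20 − log₂ 6) = 241/1.7370 = 138.748 ms/bit.

138.7 ms/bit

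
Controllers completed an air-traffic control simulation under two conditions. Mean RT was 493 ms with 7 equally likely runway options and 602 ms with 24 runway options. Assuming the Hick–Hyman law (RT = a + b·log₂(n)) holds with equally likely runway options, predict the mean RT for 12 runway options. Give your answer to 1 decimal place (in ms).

Fit slope and intercept:
  b = (602 − 493) / (log₂ 24 − log₂ 7) = 109 / (4.5850 − 2.8074) = 61.318 ms/bit
  a = 493 − 61.318 × 2.8074 = 320.858 ms
Then RT(12) = 320.858 + 61.318 × log₂ 12 = 320.858 + 61.318 × 3.5850 ≈ 540.682 ms.

540.7 ms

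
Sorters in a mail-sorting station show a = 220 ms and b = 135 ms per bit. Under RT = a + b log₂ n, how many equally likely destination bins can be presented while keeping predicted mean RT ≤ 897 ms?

32

Set 220 + 135·log₂ n ≤ 897 → log₂ n ≤ (897 − 220)/135 = 5.0148.
So n ≤ 2^5.0148 = 32.330; the largest integer n is 32.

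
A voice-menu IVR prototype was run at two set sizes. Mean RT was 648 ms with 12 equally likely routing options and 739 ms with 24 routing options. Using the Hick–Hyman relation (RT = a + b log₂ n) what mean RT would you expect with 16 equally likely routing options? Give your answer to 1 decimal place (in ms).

685.8 ms

With log₂ n on the abscissa the relation is linear; from the two conditions:
  b = (739 − 648) / (log₂ 24 − log₂ 12) = 91 / (4.5850 − 3.5850) = 91.000 ms/bit
  a = 648 − 91.000 × 3.5850 = 321.768 ms
Then RT(16) = 321.768 + 91.000 × log₂ 16 = 321.768 + 91.000 × 4 ≈ 685.768 ms.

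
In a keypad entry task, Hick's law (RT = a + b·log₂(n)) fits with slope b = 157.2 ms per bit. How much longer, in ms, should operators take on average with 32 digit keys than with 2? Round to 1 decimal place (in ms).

628.8 ms

The intercept a cancels: ΔRT = b·(log₂ n₂ − log₂ n₁) = b·log₂(n₂/n₁).
log₂(32) − log₂(2) = log₂(32/2) = log₂(16) = 4.
ΔRT = 157.2 × 4.0000 = 628.800 ms.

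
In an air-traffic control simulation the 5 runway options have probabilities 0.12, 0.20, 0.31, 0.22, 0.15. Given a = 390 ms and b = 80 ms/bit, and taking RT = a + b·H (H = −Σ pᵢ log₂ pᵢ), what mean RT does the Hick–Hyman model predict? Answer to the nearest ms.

Entropy contributions −pᵢ log₂ pᵢ: 0.3671, 0.4644, 0.5238, 0.4806, 0.4105; sum H = 2.2464 bits.
RT = a + bH = 390 + 80·2.2464 = 569.71 ms.

570 ms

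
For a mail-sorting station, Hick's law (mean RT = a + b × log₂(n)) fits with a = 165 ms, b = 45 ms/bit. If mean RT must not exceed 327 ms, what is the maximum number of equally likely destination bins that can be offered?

12

Information budget: (327 − 165)/45 = 3.6000 bits, so n ≤ 2^3.6000 = 12.126 → at most 12.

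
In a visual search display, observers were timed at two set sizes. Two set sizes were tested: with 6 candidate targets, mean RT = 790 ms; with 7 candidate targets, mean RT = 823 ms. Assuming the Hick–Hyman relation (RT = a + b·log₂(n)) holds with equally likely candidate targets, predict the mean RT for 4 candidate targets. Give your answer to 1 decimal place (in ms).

703.2 ms

RT is linear in log₂ n, so two points fix the line:
  b = (823 − 790) / (log₂ 7 − log₂ 6) = 33 / (2.8074 − 2.5850) = 148.386 ms/bit
  a = 790 − 148.386 × 2.5850 = 406.427 ms
Then RT(4) = 406.427 + 148.386 × log₂ 4 = 406.427 + 148.386 × 2 ≈ 703.200 ms.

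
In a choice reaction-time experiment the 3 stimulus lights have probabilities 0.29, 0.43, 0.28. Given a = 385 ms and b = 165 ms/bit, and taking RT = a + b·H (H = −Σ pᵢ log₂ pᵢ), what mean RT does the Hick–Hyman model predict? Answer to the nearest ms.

Entropy contributions −pᵢ log₂ pᵢ: 0.5179, 0.5236, 0.5142; sum H = 1.5557 bits.
RT = a + bH = 385 + 165·1.5557 = 641.69 ms.

642 ms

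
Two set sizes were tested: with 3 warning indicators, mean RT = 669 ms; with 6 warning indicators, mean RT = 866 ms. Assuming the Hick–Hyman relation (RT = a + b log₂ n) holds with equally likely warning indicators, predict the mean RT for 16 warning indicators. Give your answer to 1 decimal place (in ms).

1144.8 ms

Solve the two-equation system in a and b:
  b = (866 − 669) / (log₂ 6 − log₂ 3) = 197 / (2.5850 − 1.5850) = 197.000 ms/bit
  a = 669 − 197.000 × 1.5850 = 356.762 ms
Then RT(16) = 356.762 + 197.000 × log₂ 16 = 356.762 + 197.000 × 4 ≈ 1144.762 ms.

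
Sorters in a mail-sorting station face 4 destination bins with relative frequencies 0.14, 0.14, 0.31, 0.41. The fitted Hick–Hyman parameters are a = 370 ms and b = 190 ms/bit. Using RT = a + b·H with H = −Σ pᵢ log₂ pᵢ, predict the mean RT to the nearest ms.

721 ms

H = 0.14·log₂(1/0.14) + 0.14·log₂(1/0.14) + 0.31·log₂(1/0.31) + 0.41·log₂(1/0.41) = 1.8454 bits.
RT = 370 + 190 × 1.8454 = 720.63 ms.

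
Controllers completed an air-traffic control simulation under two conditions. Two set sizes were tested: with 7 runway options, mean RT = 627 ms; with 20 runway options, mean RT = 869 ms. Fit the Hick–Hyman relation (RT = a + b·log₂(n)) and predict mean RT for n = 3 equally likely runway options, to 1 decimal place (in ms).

Fit slope and intercept:
  b = (869 − 627) / (log₂ 20 − log₂ 7) = 242 / (4.3219 − 2.8074) = 159.781 ms/bit
  a = 627 − 159.781 × 2.8074 = 178.438 ms
Then RT(3) = 178.438 + 159.781 × log₂ 3 = 178.438 + 159.781 × 1.5850 ≈ 431.685 ms.

431.7 ms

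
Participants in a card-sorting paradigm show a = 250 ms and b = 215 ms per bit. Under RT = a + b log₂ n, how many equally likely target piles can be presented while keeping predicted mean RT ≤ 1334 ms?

Information budget: (1334 − 250)/215 = 5.0419 bits, so n ≤ 2^5.0419 = 32.942 → at most 32.

32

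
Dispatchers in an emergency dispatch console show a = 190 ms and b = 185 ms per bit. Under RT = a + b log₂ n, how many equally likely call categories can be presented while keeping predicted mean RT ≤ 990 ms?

185·log₂ n ≤ 990 − 190 = 800, giving log₂ n ≤ 4.3243 and n ≤ 20.033. The largest whole number is 20.

20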